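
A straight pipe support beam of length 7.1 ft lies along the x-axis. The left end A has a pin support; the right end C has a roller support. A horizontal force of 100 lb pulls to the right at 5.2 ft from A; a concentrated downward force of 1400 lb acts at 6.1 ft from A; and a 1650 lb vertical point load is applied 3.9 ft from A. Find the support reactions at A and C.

ΣM about A: C_y·7.1 − 1400·6.1 − 1650·3.9 = 0 → C_y = 14975/7.1 = 2109.15 ≈ 2109 lb.
ΣF_y = 0: A_y + 2109.15 − 1400 − 1650 = 0 → A_y = 940.8 lb.
ΣF_x = 0: A_x + 100 = 0 → A_x = -100.0 lb.

A_x = -100.0 lb, A_y = 940.8 lb, C_y = 2109 lb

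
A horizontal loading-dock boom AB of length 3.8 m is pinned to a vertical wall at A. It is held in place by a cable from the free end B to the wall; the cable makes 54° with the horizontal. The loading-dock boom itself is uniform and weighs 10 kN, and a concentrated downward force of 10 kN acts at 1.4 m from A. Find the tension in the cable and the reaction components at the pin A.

T = 10.73 kN, A_x = 6.309 kN, A_y = 11.32 kN

ΣM about A: T·sin54°·3.8 − 10·1.9 − 10·1.4 = 0 → T = 33/(3.8·0.809017) = 10.7343 ≈ 10.73 kN.
ΣF_x = 0: A_x − T·cos54° = 0 → A_x = 10.7343 × 0.587785 = 6.309 kN.
ΣF_y = 0: A_y + T·sin54° − 10 − 10 = 0 → A_y = 20 − 10.7343 × 0.809017 = 11.32 kN.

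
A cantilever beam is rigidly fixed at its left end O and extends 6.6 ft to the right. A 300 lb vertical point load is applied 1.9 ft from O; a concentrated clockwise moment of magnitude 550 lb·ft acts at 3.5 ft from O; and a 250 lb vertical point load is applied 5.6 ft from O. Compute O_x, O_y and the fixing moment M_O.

ΣF_x = 0: O_x = 0.
ΣF_y = 0: O_y − 300 − 250 = 0 → O_y = 550.0 lb.
ΣM about O: M_O − 300·1.9 − 550 − 250·5.6 = 0 → M_O = 2520 lb·ft.

O_x = 0, O_y = 550.0 lb, M_O = 2520 lb·ft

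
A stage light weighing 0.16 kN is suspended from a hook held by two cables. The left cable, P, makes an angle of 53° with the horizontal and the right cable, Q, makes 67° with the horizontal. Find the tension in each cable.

T_P = 0.07219 kN, T_Q = 0.1112 kN

ΣF_x = 0: −T_P·cos53° + T_Q·cos67° = 0 → T_Q = 1.54023·T_P.
ΣF_y = 0: T_P·sin53° + T_Q·sin67° = 0.16.
Substitute: T_P·(0.798636 + 1.54023·0.920505) = 0.16 → T_P = 0.0721883 ≈ 0.07219 kN.
Then T_Q = 1.54023 × 0.0721883 = 0.1112 kN.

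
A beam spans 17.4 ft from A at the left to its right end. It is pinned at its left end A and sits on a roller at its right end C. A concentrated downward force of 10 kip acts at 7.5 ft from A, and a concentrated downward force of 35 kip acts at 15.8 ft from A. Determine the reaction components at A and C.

Moments about A: C_y·17.4 − 10·7.5 − 35·15.8 = 0 → C_y = 628/17.4 = 36.092 ≈ 36.09 kip.
ΣF_y = 0: A_y + 36.092 − 10 − 35 = 0 → A_y = 8.908 kip.
ΣF_x = 0: no horizontal applied forces, so A_x = 0.

A_x = 0, A_y = 8.908 kip, C_y = 36.09 kip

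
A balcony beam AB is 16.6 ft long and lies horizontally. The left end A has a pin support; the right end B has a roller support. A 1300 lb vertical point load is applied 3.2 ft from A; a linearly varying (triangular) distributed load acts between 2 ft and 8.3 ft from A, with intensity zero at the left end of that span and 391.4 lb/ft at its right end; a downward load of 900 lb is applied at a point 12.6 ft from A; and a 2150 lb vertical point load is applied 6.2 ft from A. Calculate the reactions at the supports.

A_x = 0, A_y = 3386 lb, B_y = 2197 lb

Resultant of the triangular load: ½ × 391.4 × 6.3 = 1232.91 lb, acting at 6.2 ft from A (one-third of the span from the peak).
Moments about A: B_y·16.6 − 1300·3.2 − (½·391.4·6.3)·6.2 − 900·12.6 − 2150·6.2 = 0 → B_y = 36474.042/16.6 = 2197.23 ≈ 2197 lb.
ΣF_y = 0: A_y + 2197.23 − 1300 − ½·391.4·6.3 − 900 − 2150 = 0 → A_y = 3386 lb.
ΣF_x = 0: no horizontal applied forces, so A_x = 0.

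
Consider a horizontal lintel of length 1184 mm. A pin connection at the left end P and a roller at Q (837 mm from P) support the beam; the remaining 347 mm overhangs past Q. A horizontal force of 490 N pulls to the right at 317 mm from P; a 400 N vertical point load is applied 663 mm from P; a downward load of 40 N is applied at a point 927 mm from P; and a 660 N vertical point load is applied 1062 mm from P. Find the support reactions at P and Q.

P_x = -490.0 N, P_y = -98.57 N, Q_y = 1199 N

ΣM about P: Q_y·837 − 400·663 − 40·927 − 660·1062 = 0 → Q_y = 1003200/837 = 1198.57 ≈ 1199 N.
ΣF_y = 0: P_y + 1198.57 − 400 − 40 − 660 = 0 → P_y = -98.57 N.
ΣF_x = 0: P_x + 490 = 0 → P_x = -490.0 N.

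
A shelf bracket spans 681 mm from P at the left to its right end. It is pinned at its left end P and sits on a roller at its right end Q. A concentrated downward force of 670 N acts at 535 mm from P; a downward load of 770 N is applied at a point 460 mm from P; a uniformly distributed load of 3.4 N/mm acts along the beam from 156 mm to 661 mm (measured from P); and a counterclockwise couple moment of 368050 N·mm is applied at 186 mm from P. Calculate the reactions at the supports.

P_x = 0, P_y = 1621 N, Q_y = 1536 N

Resultant of the distributed load: 3.4 × 505 = 1717 N at 408.5 mm from P.
Taking moments about P: Q_y·681 − 670·535 − 770·460 − (3.4·505)·408.5 + 368050 = 0 → Q_y = 1045994.5/681 = 1535.97 ≈ 1536 N.
ΣF_y = 0: P_y + 1535.97 − 670 − 770 − 3.4·505 = 0 → P_y = 1621 N.
ΣF_x = 0: no horizontal applied forces, so P_x = 0.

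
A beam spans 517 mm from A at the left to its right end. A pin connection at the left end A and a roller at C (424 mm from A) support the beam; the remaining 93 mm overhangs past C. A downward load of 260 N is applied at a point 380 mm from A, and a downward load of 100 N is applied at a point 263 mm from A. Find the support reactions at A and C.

A_x = 0, A_y = 64.95 N, C_y = 295.0 N

Taking moments about A: C_y·424 − 260·380 − 100·263 = 0 → C_y = 125100/424 = 295.047 ≈ 295.0 N.
ΣF_y = 0: A_y + 295.047 − 260 − 100 = 0 → A_y = 64.95 N.
ΣF_x = 0: no horizontal applied forces, so A_x = 0.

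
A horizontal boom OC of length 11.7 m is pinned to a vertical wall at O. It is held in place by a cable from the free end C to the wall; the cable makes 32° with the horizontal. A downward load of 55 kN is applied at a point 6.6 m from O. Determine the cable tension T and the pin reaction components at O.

T = 58.55 kN, O_x = 49.65 kN, O_y = 23.97 kN

ΣM about O: T·sin32°·11.7 − 55·6.6 = 0 → T = 363/(11.7·0.529919) = 58.5479 ≈ 58.55 kN.
ΣF_x = 0: O_x − T·cos32° = 0 → O_x = 58.5479 × 0.848048 = 49.65 kN.
ΣF_y = 0: O_y + T·sin32° − 55 = 0 → O_y = 55 − 58.5479 × 0.529919 = 23.97 kN.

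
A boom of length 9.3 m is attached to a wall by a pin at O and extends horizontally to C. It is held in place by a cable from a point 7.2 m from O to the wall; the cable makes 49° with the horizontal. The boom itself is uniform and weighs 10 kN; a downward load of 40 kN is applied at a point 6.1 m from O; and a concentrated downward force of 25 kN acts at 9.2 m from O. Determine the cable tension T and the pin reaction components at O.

ΣM about O: T·sin49°·7.2 − 10·4.65 − 40·6.1 − 25·9.2 = 0 → T = 520.5/(7.2·0.75471) = 95.7873 ≈ 95.79 kN.
ΣF_x = 0: O_x − T·cos49° = 0 → O_x = 95.7873 × 0.656059 = 62.84 kN.
ΣF_y = 0: O_y + T·sin49° − 10 − 40 − 25 = 0 → O_y = 75 − 95.7873 × 0.75471 = 2.708 kN.

T = 95.79 kN, O_x = 62.84 kN, O_y = 2.708 kN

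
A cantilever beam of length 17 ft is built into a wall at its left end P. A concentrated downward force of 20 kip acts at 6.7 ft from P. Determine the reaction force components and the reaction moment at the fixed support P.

P_x = 0, P_y = 20.00 kip, M_P = 134.0 kip·ft

ΣF_x = 0: P_x = 0.
ΣF_y = 0: P_y − 20 = 0 → P_y = 20.00 kip.
ΣM about P: M_P − 20·6.7 = 0 → M_P = 134.0 kip·ft.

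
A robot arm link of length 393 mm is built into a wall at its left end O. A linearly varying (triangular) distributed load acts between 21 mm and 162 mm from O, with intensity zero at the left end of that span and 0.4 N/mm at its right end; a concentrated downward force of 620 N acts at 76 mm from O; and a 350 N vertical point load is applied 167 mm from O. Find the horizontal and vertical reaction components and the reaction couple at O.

O_x = 0, O_y = 998.2 N, M_O = 108800 N·mm

Resultant of the triangular load: ½ × 0.4 × 141 = 28.2 N, acting at 115 mm from O (one-third of the span from the peak).
ΣF_x = 0: O_x = 0.
ΣF_y = 0: O_y − ½·0.4·141 − 620 − 350 = 0 → O_y = 998.2 N.
ΣM about O: M_O − (½·0.4·141)·115 − 620·76 − 350·167 = 0 → M_O = 108800 N·mm.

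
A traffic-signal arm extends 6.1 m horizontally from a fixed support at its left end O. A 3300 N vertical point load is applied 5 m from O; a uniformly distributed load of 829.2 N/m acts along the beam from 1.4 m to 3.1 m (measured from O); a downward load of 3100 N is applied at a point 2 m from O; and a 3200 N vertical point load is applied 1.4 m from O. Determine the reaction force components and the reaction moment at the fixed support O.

Resultant of the distributed load: 829.2 × 1.7 = 1409.64 N at 2.25 m from O.
ΣF_x = 0: O_x = 0.
ΣF_y = 0: O_y − 3300 − 829.2·1.7 − 3100 − 3200 = 0 → O_y = 11010 N.
ΣM about O: M_O − 3300·5 − (829.2·1.7)·2.25 − 3100·2 − 3200·1.4 = 0 → M_O = 30350 N·m.

O_x = 0, O_y = 11010 N, M_O = 30350 N·m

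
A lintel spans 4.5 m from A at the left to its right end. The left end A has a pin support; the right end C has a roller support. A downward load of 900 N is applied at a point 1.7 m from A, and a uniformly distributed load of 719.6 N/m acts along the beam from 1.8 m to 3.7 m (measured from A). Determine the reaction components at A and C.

Resultant of the distributed load: 719.6 × 1.9 = 1367.24 N at 2.75 m from A.
Taking moments about A: C_y·4.5 − 900·1.7 − (719.6·1.9)·2.75 = 0 → C_y = 5289.91/4.5 = 1175.54 ≈ 1176 N.
ΣF_y = 0: A_y + 1175.54 − 900 − 719.6·1.9 = 0 → A_y = 1092 N.
ΣF_x = 0: no horizontal applied forces, so A_x = 0.

A_x = 0, A_y = 1092 N, C_y = 1176 N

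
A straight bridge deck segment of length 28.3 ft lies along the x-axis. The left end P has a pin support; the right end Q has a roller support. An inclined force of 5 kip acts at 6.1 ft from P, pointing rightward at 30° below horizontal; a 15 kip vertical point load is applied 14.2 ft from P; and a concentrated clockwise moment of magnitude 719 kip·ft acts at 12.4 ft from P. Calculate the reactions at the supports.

P_x = -4.330 kip, P_y = -15.97 kip, Q_y = 33.47 kip

Taking moments about P: Q_y·28.3 − 5·sin30°·6.1 − 15·14.2 − 719 = 0 → Q_y = 947.25/28.3 = 33.4717 ≈ 33.47 kip.
ΣF_y = 0: P_y + 33.4717 − 5·sin30° − 15 = 0 → P_y = -15.97 kip.
ΣF_x = 0: P_x + 5·cos30° = 0 → P_x = -4.330 kip.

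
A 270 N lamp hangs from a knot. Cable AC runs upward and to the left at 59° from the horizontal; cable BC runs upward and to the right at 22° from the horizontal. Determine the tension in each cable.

T_AC = 253.5 N, T_BC = 140.8 N

ΣF_x = 0: −T_AC·cos59° + T_BC·cos22° = 0 → T_BC = 0.555486·T_AC.
ΣF_y = 0: T_AC·sin59° + T_BC·sin22° = 270.
Substitute: T_AC·(0.857167 + 0.555486·0.374607) = 270 → T_AC = 253.46 ≈ 253.5 N.
Then T_BC = 0.555486 × 253.46 = 140.8 N.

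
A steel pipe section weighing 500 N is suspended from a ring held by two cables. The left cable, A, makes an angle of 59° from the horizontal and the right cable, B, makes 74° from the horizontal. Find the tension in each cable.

T_A = 188.4 N, T_B = 352.1 N

ΣF_x = 0: −T_A·cos59° + T_B·cos74° = 0 → T_B = 1.86854·T_A.
ΣF_y = 0: T_A·sin59° + T_B·sin74° = 500.
Substitute: T_A·(0.857167 + 1.86854·0.961262) = 500 → T_A = 188.443 ≈ 188.4 N.
Then T_B = 1.86854 × 188.443 = 352.1 N.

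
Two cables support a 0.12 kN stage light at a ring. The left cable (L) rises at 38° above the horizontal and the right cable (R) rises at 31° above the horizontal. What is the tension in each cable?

T_L = 0.1102 kN, T_R = 0.1013 kN

ΣF_x = 0: −T_L·cos38° + T_R·cos31° = 0 → T_R = 0.91932·T_L.
ΣF_y = 0: T_L·sin38° + T_R·sin31° = 0.12.
Substitute: T_L·(0.615661 + 0.91932·0.515038) = 0.12 → T_L = 0.110178 ≈ 0.1102 kN.
Then T_R = 0.91932 × 0.110178 = 0.1013 kN.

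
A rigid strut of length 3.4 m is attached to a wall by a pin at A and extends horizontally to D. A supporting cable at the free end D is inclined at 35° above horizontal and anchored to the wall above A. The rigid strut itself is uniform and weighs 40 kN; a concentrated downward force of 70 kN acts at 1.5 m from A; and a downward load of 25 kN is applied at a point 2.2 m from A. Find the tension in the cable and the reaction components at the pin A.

T = 116.9 kN, A_x = 95.77 kN, A_y = 67.94 kN

ΣM about A: T·sin35°·3.4 − 40·1.7 − 70·1.5 − 25·2.2 = 0 → T = 228/(3.4·0.573576) = 116.914 ≈ 116.9 kN.
ΣF_x = 0: A_x − T·cos35° = 0 → A_x = 116.914 × 0.819152 = 95.77 kN.
ΣF_y = 0: A_y + T·sin35° − 40 − 70 − 25 = 0 → A_y = 135 − 116.914 × 0.573576 = 67.94 kN.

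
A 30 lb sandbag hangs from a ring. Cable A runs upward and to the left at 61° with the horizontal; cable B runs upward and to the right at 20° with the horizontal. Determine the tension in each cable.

T_A = 28.54 lb, T_B = 14.73 lb

ΣF_x = 0: −T_A·cos61° + T_B·cos20° = 0 → T_B = 0.515924·T_A.
ΣF_y = 0: T_A·sin61° + T_B·sin20° = 30.
Substitute: T_A·(0.87462 + 0.515924·0.34202) = 30 → T_A = 28.5422 ≈ 28.54 lb.
Then T_B = 0.515924 × 28.5422 = 14.73 lb.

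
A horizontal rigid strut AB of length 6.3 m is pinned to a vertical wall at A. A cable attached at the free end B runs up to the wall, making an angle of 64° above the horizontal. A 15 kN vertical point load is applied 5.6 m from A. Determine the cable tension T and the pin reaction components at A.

ΣM about A: T·sin64°·6.3 − 15·5.6 = 0 → T = 84/(6.3·0.898794) = 14.8347 ≈ 14.83 kN.
ΣF_x = 0: A_x − T·cos64° = 0 → A_x = 14.8347 × 0.438371 = 6.503 kN.
ΣF_y = 0: A_y + T·sin64° − 15 = 0 → A_y = 15 − 14.8347 × 0.898794 = 1.667 kN.

T = 14.83 kN, A_x = 6.503 kN, A_y = 1.667 kN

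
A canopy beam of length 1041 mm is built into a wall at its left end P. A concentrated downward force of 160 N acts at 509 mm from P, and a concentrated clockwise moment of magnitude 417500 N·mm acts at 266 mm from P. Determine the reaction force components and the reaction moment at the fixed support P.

P_x = 0, P_y = 160.0 N, M_P = 498900 N·mm

ΣF_x = 0: P_x = 0.
ΣF_y = 0: P_y − 160 = 0 → P_y = 160.0 N.
ΣM about P: M_P − 160·509 − 417500 = 0 → M_P = 498900 N·mm.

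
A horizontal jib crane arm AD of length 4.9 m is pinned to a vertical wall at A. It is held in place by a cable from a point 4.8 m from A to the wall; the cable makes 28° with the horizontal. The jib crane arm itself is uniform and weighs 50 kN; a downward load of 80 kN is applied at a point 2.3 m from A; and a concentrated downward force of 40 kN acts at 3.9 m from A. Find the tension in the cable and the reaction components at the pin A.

T = 205.2 kN, A_x = 181.2 kN, A_y = 73.65 kN

ΣM about A: T·sin28°·4.8 − 50·2.45 − 80·2.3 − 40·3.9 = 0 → T = 462.5/(4.8·0.469472) = 205.239 ≈ 205.2 kN.
ΣF_x = 0: A_x − T·cos28° = 0 → A_x = 205.239 × 0.882948 = 181.2 kN.
ΣF_y = 0: A_y + T·sin28° − 50 − 80 − 40 = 0 → A_y = 170 − 205.239 × 0.469472 = 73.65 kN.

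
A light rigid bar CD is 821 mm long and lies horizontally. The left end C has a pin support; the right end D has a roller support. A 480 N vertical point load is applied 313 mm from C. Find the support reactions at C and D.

C_x = 0, C_y = 297.0 N, D_y = 183.0 N

Taking moments about C: D_y·821 − 480·313 = 0 → D_y = 150240/821 = 182.996 ≈ 183.0 N.
ΣF_y = 0: C_y + 182.996 − 480 = 0 → C_y = 297.0 N.
ΣF_x = 0: no horizontal applied forces, so C_x = 0.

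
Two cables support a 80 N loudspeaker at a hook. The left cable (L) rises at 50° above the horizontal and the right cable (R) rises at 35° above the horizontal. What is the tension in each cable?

ΣF_x = 0: −T_L·cos50° + T_R·cos35° = 0 → T_R = 0.784699·T_L.
ΣF_y = 0: T_L·sin50° + T_R·sin35° = 80.
Substitute: T_L·(0.766044 + 0.784699·0.573576) = 80 → T_L = 65.7825 ≈ 65.78 N.
Then T_R = 0.784699 × 65.7825 = 51.62 N.

T_L = 65.78 N, T_R = 51.62 N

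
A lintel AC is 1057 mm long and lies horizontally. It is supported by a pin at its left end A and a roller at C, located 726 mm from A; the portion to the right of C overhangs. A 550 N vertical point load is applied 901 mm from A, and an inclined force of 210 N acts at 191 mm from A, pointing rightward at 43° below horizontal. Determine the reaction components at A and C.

Taking moments about A: C_y·726 − 550·901 − 210·sin43°·191 = 0 → C_y = 522905/726 = 720.255 ≈ 720.3 N.
ΣF_y = 0: A_y + 720.255 − 550 − 210·sin43° = 0 → A_y = -27.04 N.
ΣF_x = 0: A_x + 210·cos43° = 0 → A_x = -153.6 N.

A_x = -153.6 N, A_y = -27.04 N, C_y = 720.3 N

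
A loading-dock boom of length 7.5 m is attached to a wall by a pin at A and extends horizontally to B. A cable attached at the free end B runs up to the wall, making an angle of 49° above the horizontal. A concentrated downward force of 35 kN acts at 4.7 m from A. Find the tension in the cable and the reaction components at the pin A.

ΣM about A: T·sin49°·7.5 − 35·4.7 = 0 → T = 164.5/(7.5·0.75471) = 29.0619 ≈ 29.06 kN.
ΣF_x = 0: A_x − T·cos49° = 0 → A_x = 29.0619 × 0.656059 = 19.07 kN.
ΣF_y = 0: A_y + T·sin49° − 35 = 0 → A_y = 35 − 29.0619 × 0.75471 = 13.07 kN.

T = 29.06 kN, A_x = 19.07 kN, A_y = 13.07 kN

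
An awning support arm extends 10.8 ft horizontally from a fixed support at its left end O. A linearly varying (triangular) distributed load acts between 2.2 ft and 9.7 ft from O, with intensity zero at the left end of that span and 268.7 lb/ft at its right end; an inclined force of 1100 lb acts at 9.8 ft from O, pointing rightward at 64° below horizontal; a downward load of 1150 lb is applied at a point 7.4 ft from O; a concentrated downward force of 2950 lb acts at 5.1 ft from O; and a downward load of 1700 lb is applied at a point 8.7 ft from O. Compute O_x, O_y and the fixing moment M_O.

O_x = -482.2 lb, O_y = 7796 lb, M_O = 55290 lb·ft

Resultant of the triangular load: ½ × 268.7 × 7.5 = 1007.625 lb, acting at 7.2 ft from O (one-third of the span from the peak).
ΣF_x = 0: O_x + 1100·cos64° = 0 → O_x = -482.2 lb.
ΣF_y = 0: O_y − ½·268.7·7.5 − 1100·sin64° − 1150 − 2950 − 1700 = 0 → O_y = 7796 lb.
ΣM about O: M_O − (½·268.7·7.5)·7.2 − 1100·sin64°·9.8 − 1150·7.4 − 2950·5.1 − 1700·8.7 = 0 → M_O = 55290 lb·ft.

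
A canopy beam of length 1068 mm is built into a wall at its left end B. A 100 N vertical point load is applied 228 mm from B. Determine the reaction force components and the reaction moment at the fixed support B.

B_x = 0, B_y = 100.0 N, M_B = 22800 N·mm

ΣF_x = 0: B_x = 0.
ΣF_y = 0: B_y − 100 = 0 → B_y = 100.0 N.
ΣM about B: M_B − 100·228 = 0 → M_B = 22800 N·mm.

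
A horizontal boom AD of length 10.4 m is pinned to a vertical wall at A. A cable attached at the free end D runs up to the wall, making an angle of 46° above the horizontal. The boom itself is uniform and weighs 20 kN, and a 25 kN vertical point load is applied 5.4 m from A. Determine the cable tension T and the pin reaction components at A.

ΣM about A: T·sin46°·10.4 − 20·5.2 − 25·5.4 = 0 → T = 239/(10.4·0.71934) = 31.947 ≈ 31.95 kN.
ΣF_x = 0: A_x − T·cos46° = 0 → A_x = 31.947 × 0.694658 = 22.19 kN.
ΣF_y = 0: A_y + T·sin46° − 20 − 25 = 0 → A_y = 45 − 31.947 × 0.71934 = 22.02 kN.

T = 31.95 kN, A_x = 22.19 kN, A_y = 22.02 kN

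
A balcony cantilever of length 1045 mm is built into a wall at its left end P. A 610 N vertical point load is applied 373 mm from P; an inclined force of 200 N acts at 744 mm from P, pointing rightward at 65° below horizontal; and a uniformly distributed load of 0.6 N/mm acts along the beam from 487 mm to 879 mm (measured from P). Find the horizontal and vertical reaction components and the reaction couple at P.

Resultant of the distributed load: 0.6 × 392 = 235.2 N at 683 mm from P.
ΣF_x = 0: P_x + 200·cos65° = 0 → P_x = -84.52 N.
ΣF_y = 0: P_y − 610 − 200·sin65° − 0.6·392 = 0 → P_y = 1026 N.
ΣM about P: M_P − 610·373 − 200·sin65°·744 − (0.6·392)·683 = 0 → M_P = 523000 N·mm.

P_x = -84.52 N, P_y = 1026 N, M_P = 523000 N·mm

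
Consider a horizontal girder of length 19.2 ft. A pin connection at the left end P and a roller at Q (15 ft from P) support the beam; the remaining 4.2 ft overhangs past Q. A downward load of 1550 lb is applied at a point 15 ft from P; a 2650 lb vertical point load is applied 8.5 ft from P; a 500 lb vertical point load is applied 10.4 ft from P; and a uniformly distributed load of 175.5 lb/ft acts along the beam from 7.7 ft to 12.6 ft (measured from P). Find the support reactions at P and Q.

P_x = 0, P_y = 1580 lb, Q_y = 3980 lb

Resultant of the distributed load: 175.5 × 4.9 = 859.95 lb at 10.15 ft from P.
ΣM about P: Q_y·15 − 1550·15 − 2650·8.5 − 500·10.4 − (175.5·4.9)·10.15 = 0 → Q_y = 59703.4925/15 = 3980.23 ≈ 3980 lb.
ΣF_y = 0: P_y + 3980.23 − 1550 − 2650 − 500 − 175.5·4.9 = 0 → P_y = 1580 lb.
ΣF_x = 0: no horizontal applied forces, so P_x = 0.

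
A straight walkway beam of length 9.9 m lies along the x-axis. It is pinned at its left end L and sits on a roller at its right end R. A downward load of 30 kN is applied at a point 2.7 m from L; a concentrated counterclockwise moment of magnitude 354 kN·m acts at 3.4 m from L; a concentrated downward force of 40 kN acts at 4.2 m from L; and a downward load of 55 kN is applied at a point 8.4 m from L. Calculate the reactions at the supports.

ΣM about L: R_y·9.9 − 30·2.7 + 354 − 40·4.2 − 55·8.4 = 0 → R_y = 357/9.9 = 36.0606 ≈ 36.06 kN.
ΣF_y = 0: L_y + 36.0606 − 30 − 40 − 55 = 0 → L_y = 88.94 kN.
ΣF_x = 0: no horizontal applied forces, so L_x = 0.

L_x = 0, L_y = 88.94 kN, R_y = 36.06 kN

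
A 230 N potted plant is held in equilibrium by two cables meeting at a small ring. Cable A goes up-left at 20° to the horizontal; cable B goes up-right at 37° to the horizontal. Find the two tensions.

ΣF_x = 0: −T_A·cos20° + T_B·cos37° = 0 → T_B = 1.17662·T_A.
ΣF_y = 0: T_A·sin20° + T_B·sin37° = 230.
Substitute: T_A·(0.34202 + 1.17662·0.601815) = 230 → T_A = 219.021 ≈ 219.0 N.
Then T_B = 1.17662 × 219.021 = 257.7 N.

T_A = 219.0 N, T_B = 257.7 N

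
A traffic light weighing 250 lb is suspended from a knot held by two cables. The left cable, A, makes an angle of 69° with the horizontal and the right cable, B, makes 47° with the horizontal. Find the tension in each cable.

ΣF_x = 0: −T_A·cos69° + T_B·cos47° = 0 → T_B = 0.525467·T_A.
ΣF_y = 0: T_A·sin69° + T_B·sin47° = 250.
Substitute: T_A·(0.93358 + 0.525467·0.731354) = 250 → T_A = 189.698 ≈ 189.7 lb.
Then T_B = 0.525467 × 189.698 = 99.68 lb.

T_A = 189.7 lb, T_B = 99.68 lb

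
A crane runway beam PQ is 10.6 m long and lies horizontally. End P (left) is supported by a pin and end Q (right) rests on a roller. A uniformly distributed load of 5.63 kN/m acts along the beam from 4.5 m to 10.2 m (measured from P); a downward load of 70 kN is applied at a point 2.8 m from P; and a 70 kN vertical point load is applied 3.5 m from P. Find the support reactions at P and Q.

P_x = 0, P_y = 108.2 kN, Q_y = 63.86 kN

Resultant of the distributed load: 5.63 × 5.7 = 32.091 kN at 7.35 m from P.
ΣM about P: Q_y·10.6 − (5.63·5.7)·7.35 − 70·2.8 − 70·3.5 = 0 → Q_y = 676.86885/10.6 = 63.8556 ≈ 63.86 kN.
ΣF_y = 0: P_y + 63.8556 − 5.63·5.7 − 70 − 70 = 0 → P_y = 108.2 kN.
ΣF_x = 0: no horizontal applied forces, so P_x = 0.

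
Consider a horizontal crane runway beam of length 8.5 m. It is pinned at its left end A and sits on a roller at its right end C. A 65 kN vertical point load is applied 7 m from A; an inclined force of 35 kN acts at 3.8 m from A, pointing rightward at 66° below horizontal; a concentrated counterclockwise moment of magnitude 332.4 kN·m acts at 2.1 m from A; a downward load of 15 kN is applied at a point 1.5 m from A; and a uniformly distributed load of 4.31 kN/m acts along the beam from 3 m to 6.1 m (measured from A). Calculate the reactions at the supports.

A_x = -14.24 kN, A_y = 86.82 kN, C_y = 38.52 kN

Resultant of the distributed load: 4.31 × 3.1 = 13.361 kN at 4.55 m from A.
ΣM about A: C_y·8.5 − 65·7 − 35·sin66°·3.8 + 332.4 − 15·1.5 − (4.31·3.1)·4.55 = 0 → C_y = 327.394/8.5 = 38.5169 ≈ 38.52 kN.
ΣF_y = 0: A_y + 38.5169 − 65 − 35·sin66° − 15 − 4.31·3.1 = 0 → A_y = 86.82 kN.
ΣF_x = 0: A_x + 35·cos66° = 0 → A_x = -14.24 kN.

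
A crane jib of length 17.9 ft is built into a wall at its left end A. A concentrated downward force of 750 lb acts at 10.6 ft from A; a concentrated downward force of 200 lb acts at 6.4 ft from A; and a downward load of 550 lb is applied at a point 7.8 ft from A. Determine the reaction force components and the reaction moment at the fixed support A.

A_x = 0, A_y = 1500 lb, M_A = 13520 lb·ft

ΣF_x = 0: A_x = 0.
ΣF_y = 0: A_y − 750 − 200 − 550 = 0 → A_y = 1500 lb.
ΣM about A: M_A − 750·10.6 − 200·6.4 − 550·7.8 = 0 → M_A = 13520 lb·ft.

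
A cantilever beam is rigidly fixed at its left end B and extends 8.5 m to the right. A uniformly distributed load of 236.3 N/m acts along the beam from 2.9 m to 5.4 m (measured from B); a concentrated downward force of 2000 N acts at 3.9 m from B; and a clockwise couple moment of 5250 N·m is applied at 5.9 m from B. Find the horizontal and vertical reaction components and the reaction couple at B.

Resultant of the distributed load: 236.3 × 2.5 = 590.75 N at 4.15 m from B.
ΣF_x = 0: B_x = 0.
ΣF_y = 0: B_y − 236.3·2.5 − 2000 = 0 → B_y = 2591 N.
ΣM about B: M_B − (236.3·2.5)·4.15 − 2000·3.9 − 5250 = 0 → M_B = 15500 N·m.

B_x = 0, B_y = 2591 N, M_B = 15500 N·m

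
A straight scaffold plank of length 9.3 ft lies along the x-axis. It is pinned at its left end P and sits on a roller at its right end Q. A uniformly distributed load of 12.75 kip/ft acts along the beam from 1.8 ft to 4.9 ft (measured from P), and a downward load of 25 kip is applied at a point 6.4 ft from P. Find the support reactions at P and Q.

P_x = 0, P_y = 33.08 kip, Q_y = 31.44 kip

Resultant of the distributed load: 12.75 × 3.1 = 39.525 kip at 3.35 ft from P.
Taking moments about P: Q_y·9.3 − (12.75·3.1)·3.35 − 25·6.4 = 0 → Q_y = 292.40875/9.3 = 31.4418 ≈ 31.44 kip.
ΣF_y = 0: P_y + 31.4418 − 12.75·3.1 − 25 = 0 → P_y = 33.08 kip.
ΣF_x = 0: no horizontal applied forces, so P_x = 0.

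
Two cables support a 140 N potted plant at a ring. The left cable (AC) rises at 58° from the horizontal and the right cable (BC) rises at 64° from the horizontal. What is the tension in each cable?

T_AC = 72.37 N, T_BC = 87.48 N

ΣF_x = 0: −T_AC·cos58° + T_BC·cos64° = 0 → T_BC = 1.20884·T_AC.
ΣF_y = 0: T_AC·sin58° + T_BC·sin64° = 140.
Substitute: T_AC·(0.848048 + 1.20884·0.898794) = 140 → T_AC = 72.3684 ≈ 72.37 N.
Then T_BC = 1.20884 × 72.3684 = 87.48 N.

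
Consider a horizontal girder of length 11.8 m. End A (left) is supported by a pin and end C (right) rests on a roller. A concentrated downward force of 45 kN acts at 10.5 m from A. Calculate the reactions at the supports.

Taking moments about A: C_y·11.8 − 45·10.5 = 0 → C_y = 472.5/11.8 = 40.0424 ≈ 40.04 kN.
ΣF_y = 0: A_y + 40.0424 − 45 = 0 → A_y = 4.958 kN.
ΣF_x = 0: no horizontal applied forces, so A_x = 0.

A_x = 0, A_y = 4.958 kN, C_y = 40.04 kN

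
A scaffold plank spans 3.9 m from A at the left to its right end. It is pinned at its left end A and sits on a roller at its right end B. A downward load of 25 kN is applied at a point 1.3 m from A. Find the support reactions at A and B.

A_x = 0, A_y = 16.67 kN, B_y = 8.333 kN

Moments about A: B_y·3.9 − 25·1.3 = 0 → B_y = 32.5/3.9 = 8.33333 ≈ 8.333 kN.
ΣF_y = 0: A_y + 8.33333 − 25 = 0 → A_y = 16.67 kN.
ΣF_x = 0: no horizontal applied forces, so A_x = 0.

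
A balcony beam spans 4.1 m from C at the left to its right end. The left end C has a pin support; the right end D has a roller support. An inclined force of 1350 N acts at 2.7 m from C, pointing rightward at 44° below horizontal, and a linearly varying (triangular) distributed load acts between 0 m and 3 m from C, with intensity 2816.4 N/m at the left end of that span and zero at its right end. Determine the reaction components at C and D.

C_x = -971.1 N, C_y = 3514 N, D_y = 1648 N

Resultant of the triangular load: ½ × 2816.4 × 3 = 4224.6 N, acting at 1 m from C (one-third of the span from the peak).
ΣM about C: D_y·4.1 − 1350·sin44°·2.7 − (½·2816.4·3)·1 = 0 → D_y = 6756.63/4.1 = 1647.96 ≈ 1648 N.
ΣF_y = 0: C_y + 1647.96 − 1350·sin44° − ½·2816.4·3 = 0 → C_y = 3514 N.
ΣF_x = 0: C_x + 1350·cos44° = 0 → C_x = -971.1 N.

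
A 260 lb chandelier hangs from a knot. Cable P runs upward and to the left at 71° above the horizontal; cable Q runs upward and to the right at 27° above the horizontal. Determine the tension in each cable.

ΣF_x = 0: −T_P·cos71° + T_Q·cos27° = 0 → T_Q = 0.365394·T_P.
ΣF_y = 0: T_P·sin71° + T_Q·sin27° = 260.
Substitute: T_P·(0.945519 + 0.365394·0.45399) = 260 → T_P = 233.938 ≈ 233.9 lb.
Then T_Q = 0.365394 × 233.938 = 85.48 lb.

T_P = 233.9 lb, T_Q = 85.48 lb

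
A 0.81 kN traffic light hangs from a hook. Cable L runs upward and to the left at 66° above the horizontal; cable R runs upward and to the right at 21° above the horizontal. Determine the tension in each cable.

ΣF_x = 0: −T_L·cos66° + T_R·cos21° = 0 → T_R = 0.435674·T_L.
ΣF_y = 0: T_L·sin66° + T_R·sin21° = 0.81.
Substitute: T_L·(0.913545 + 0.435674·0.358368) = 0.81 → T_L = 0.757238 ≈ 0.7572 kN.
Then T_R = 0.435674 × 0.757238 = 0.3299 kN.

T_L = 0.7572 kN, T_R = 0.3299 kN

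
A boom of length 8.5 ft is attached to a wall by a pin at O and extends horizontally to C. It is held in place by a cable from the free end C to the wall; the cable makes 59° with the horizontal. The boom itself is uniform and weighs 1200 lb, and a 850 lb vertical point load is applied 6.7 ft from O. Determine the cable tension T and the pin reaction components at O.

ΣM about O: T·sin59°·8.5 − 1200·4.25 − 850·6.7 = 0 → T = 10795/(8.5·0.857167) = 1481.62 ≈ 1482 lb.
ΣF_x = 0: O_x − T·cos59° = 0 → O_x = 1481.62 × 0.515038 = 763.1 lb.
ΣF_y = 0: O_y + T·sin59° − 1200 − 850 = 0 → O_y = 2050 − 1481.62 × 0.857167 = 780.0 lb.

T = 1482 lb, O_x = 763.1 lb, O_y = 780.0 lb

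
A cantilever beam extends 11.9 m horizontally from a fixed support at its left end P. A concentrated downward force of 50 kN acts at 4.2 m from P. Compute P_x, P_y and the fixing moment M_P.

P_x = 0, P_y = 50.00 kN, M_P = 210.0 kN·m

ΣF_x = 0: P_x = 0.
ΣF_y = 0: P_y − 50 = 0 → P_y = 50.00 kN.
ΣM about P: M_P − 50·4.2 = 0 → M_P = 210.0 kN·m.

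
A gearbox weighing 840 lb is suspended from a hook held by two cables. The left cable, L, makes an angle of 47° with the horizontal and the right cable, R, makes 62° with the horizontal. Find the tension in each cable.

T_L = 417.1 lb, T_R = 605.9 lb

ΣF_x = 0: −T_L·cos47° + T_R·cos62° = 0 → T_R = 1.45269·T_L.
ΣF_y = 0: T_L·sin47° + T_R·sin62° = 840.
Substitute: T_L·(0.731354 + 1.45269·0.882948) = 840 → T_L = 417.08 ≈ 417.1 lb.
Then T_R = 1.45269 × 417.08 = 605.9 lb.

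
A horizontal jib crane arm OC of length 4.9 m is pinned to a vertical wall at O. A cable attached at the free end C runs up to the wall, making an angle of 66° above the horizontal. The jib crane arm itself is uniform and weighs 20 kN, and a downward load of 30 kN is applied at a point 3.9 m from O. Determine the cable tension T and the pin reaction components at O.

T = 37.08 kN, O_x = 15.08 kN, O_y = 16.12 kN

ΣM about O: T·sin66°·4.9 − 20·2.45 − 30·3.9 = 0 → T = 166/(4.9·0.913545) = 37.0836 ≈ 37.08 kN.
ΣF_x = 0: O_x − T·cos66° = 0 → O_x = 37.0836 × 0.406737 = 15.08 kN.
ΣF_y = 0: O_y + T·sin66° − 20 − 30 = 0 → O_y = 50 − 37.0836 × 0.913545 = 16.12 kN.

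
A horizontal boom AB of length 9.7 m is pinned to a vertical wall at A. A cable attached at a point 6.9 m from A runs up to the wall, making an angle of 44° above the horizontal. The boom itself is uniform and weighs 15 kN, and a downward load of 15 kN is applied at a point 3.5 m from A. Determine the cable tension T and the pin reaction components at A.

T = 26.13 kN, A_x = 18.80 kN, A_y = 11.85 kN

ΣM about A: T·sin44°·6.9 − 15·4.85 − 15·3.5 = 0 → T = 125.25/(6.9·0.694658) = 26.1311 ≈ 26.13 kN.
ΣF_x = 0: A_x − T·cos44° = 0 → A_x = 26.1311 × 0.71934 = 18.80 kN.
ΣF_y = 0: A_y + T·sin44° − 15 − 15 = 0 → A_y = 30 − 26.1311 × 0.694658 = 11.85 kN.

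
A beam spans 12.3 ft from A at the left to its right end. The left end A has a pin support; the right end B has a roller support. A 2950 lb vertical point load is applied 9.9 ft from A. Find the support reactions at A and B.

A_x = 0, A_y = 575.6 lb, B_y = 2374 lb

Moments about A: B_y·12.3 − 2950·9.9 = 0 → B_y = 29205/12.3 = 2374.39 ≈ 2374 lb.
ΣF_y = 0: A_y + 2374.39 − 2950 = 0 → A_y = 575.6 lb.
ΣF_x = 0: no horizontal applied forces, so A_x = 0.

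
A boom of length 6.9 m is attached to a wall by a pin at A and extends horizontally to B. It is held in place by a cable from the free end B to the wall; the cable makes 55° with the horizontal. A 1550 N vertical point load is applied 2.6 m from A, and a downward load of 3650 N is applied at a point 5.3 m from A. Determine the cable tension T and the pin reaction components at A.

ΣM about A: T·sin55°·6.9 − 1550·2.6 − 3650·5.3 = 0 → T = 23375/(6.9·0.819152) = 4135.6 ≈ 4136 N.
ΣF_x = 0: A_x − T·cos55° = 0 → A_x = 4135.6 × 0.573576 = 2372 N.
ΣF_y = 0: A_y + T·sin55° − 1550 − 3650 = 0 → A_y = 5200 − 4135.6 × 0.819152 = 1812 N.

T = 4136 N, A_x = 2372 N, A_y = 1812 N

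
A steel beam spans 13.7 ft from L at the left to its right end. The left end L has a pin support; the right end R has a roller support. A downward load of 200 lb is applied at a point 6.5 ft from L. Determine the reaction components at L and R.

L_x = 0, L_y = 105.1 lb, R_y = 94.89 lb

Moments about L: R_y·13.7 − 200·6.5 = 0 → R_y = 1300/13.7 = 94.8905 ≈ 94.89 lb.
ΣF_y = 0: L_y + 94.8905 − 200 = 0 → L_y = 105.1 lb.
ΣF_x = 0: no horizontal applied forces, so L_x = 0.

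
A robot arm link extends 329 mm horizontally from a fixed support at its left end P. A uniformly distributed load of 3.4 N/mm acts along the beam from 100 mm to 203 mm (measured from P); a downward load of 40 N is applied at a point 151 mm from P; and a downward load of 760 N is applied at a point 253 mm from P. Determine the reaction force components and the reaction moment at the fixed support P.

Resultant of the distributed load: 3.4 × 103 = 350.2 N at 151.5 mm from P.
ΣF_x = 0: P_x = 0.
ΣF_y = 0: P_y − 3.4·103 − 40 − 760 = 0 → P_y = 1150 N.
ΣM about P: M_P − (3.4·103)·151.5 − 40·151 − 760·253 = 0 → M_P = 251400 N·mm.

P_x = 0, P_y = 1150 N, M_P = 251400 N·mm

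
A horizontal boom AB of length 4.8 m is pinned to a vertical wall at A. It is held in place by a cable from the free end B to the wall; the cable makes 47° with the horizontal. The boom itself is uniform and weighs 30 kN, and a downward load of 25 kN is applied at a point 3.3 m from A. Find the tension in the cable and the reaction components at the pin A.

ΣM about A: T·sin47°·4.8 − 30·2.4 − 25·3.3 = 0 → T = 154.5/(4.8·0.731354) = 44.0108 ≈ 44.01 kN.
ΣF_x = 0: A_x − T·cos47° = 0 → A_x = 44.0108 × 0.681998 = 30.02 kN.
ΣF_y = 0: A_y + T·sin47° − 30 − 25 = 0 → A_y = 55 − 44.0108 × 0.731354 = 22.81 kN.

T = 44.01 kN, A_x = 30.02 kN, A_y = 22.81 kN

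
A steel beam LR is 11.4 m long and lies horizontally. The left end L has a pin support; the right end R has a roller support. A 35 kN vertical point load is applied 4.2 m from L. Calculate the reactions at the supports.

L_x = 0, L_y = 22.11 kN, R_y = 12.89 kN

ΣM about L: R_y·11.4 − 35·4.2 = 0 → R_y = 147/11.4 = 12.8947 ≈ 12.89 kN.
ΣF_y = 0: L_y + 12.8947 − 35 = 0 → L_y = 22.11 kN.
ΣF_x = 0: no horizontal applied forces, so L_x = 0.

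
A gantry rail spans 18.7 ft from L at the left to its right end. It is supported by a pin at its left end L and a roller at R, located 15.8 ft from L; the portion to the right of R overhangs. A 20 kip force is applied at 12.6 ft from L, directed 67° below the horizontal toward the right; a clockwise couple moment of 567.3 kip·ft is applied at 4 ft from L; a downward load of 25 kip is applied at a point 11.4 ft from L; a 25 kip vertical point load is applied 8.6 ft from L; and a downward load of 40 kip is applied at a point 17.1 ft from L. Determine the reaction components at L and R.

L_x = -7.815 kip, L_y = -17.11 kip, R_y = 125.5 kip

Taking moments about L: R_y·15.8 − 20·sin67°·12.6 − 567.3 − 25·11.4 − 25·8.6 − 40·17.1 = 0 → R_y = 1983.27/15.8 = 125.523 ≈ 125.5 kip.
ΣF_y = 0: L_y + 125.523 − 20·sin67° − 25 − 25 − 40 = 0 → L_y = -17.11 kip.
ΣF_x = 0: L_x + 20·cos67° = 0 → L_x = -7.815 kip.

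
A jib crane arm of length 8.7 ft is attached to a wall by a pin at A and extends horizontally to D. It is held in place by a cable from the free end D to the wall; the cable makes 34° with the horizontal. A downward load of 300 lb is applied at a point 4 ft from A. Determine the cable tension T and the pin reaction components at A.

ΣM about A: T·sin34°·8.7 − 300·4 = 0 → T = 1200/(8.7·0.559193) = 246.661 ≈ 246.7 lb.
ΣF_x = 0: A_x − T·cos34° = 0 → A_x = 246.661 × 0.829038 = 204.5 lb.
ΣF_y = 0: A_y + T·sin34° − 300 = 0 → A_y = 300 − 246.661 × 0.559193 = 162.1 lb.

T = 246.7 lb, A_x = 204.5 lb, A_y = 162.1 lb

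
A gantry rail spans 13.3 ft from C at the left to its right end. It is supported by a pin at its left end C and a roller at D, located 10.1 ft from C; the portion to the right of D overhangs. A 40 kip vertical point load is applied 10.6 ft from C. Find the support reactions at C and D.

C_x = 0, C_y = -1.980 kip, D_y = 41.98 kip

Taking moments about C: D_y·10.1 − 40·10.6 = 0 → D_y = 424/10.1 = 41.9802 ≈ 41.98 kip.
ΣF_y = 0: C_y + 41.9802 − 40 = 0 → C_y = -1.980 kip.
ΣF_x = 0: no horizontal applied forces, so C_x = 0.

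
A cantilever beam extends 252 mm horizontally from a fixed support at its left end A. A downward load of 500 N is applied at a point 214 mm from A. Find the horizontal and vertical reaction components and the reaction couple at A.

ΣF_x = 0: A_x = 0.
ΣF_y = 0: A_y − 500 = 0 → A_y = 500.0 N.
ΣM about A: M_A − 500·214 = 0 → M_A = 107000 N·mm.

A_x = 0, A_y = 500.0 N, M_A = 107000 N·mm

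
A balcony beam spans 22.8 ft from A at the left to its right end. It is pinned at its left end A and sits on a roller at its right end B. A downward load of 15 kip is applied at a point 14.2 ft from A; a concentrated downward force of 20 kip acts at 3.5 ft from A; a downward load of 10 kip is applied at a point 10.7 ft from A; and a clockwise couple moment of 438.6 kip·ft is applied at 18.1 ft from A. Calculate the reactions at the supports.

Taking moments about A: B_y·22.8 − 15·14.2 − 20·3.5 − 10·10.7 − 438.6 = 0 → B_y = 828.6/22.8 = 36.3421 ≈ 36.34 kip.
ΣF_y = 0: A_y + 36.3421 − 15 − 20 − 10 = 0 → A_y = 8.658 kip.
ΣF_x = 0: no horizontal applied forces, so A_x = 0.

A_x = 0, A_y = 8.658 kip, B_y = 36.34 kip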